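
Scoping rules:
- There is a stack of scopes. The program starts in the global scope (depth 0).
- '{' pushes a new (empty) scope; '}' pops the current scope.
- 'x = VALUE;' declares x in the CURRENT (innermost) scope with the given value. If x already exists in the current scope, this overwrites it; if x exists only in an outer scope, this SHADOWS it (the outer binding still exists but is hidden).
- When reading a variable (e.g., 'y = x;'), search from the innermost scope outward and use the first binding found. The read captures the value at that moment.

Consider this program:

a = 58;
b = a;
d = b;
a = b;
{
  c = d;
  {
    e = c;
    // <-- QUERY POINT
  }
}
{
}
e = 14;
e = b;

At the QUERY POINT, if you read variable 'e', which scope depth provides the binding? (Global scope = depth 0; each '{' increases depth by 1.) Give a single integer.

Answer: 2

Derivation:
Step 1: declare a=58 at depth 0
Step 2: declare b=(read a)=58 at depth 0
Step 3: declare d=(read b)=58 at depth 0
Step 4: declare a=(read b)=58 at depth 0
Step 5: enter scope (depth=1)
Step 6: declare c=(read d)=58 at depth 1
Step 7: enter scope (depth=2)
Step 8: declare e=(read c)=58 at depth 2
Visible at query point: a=58 b=58 c=58 d=58 e=58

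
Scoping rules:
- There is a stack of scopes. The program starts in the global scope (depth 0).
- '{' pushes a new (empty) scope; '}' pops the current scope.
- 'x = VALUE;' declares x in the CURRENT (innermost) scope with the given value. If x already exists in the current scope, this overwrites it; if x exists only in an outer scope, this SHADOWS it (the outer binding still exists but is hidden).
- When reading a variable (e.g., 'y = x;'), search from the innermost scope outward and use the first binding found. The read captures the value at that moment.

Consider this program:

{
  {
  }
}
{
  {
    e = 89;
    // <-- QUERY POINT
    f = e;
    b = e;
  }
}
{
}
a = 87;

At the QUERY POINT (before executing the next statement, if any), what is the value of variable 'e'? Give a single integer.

Answer: 89

Derivation:
Step 1: enter scope (depth=1)
Step 2: enter scope (depth=2)
Step 3: exit scope (depth=1)
Step 4: exit scope (depth=0)
Step 5: enter scope (depth=1)
Step 6: enter scope (depth=2)
Step 7: declare e=89 at depth 2
Visible at query point: e=89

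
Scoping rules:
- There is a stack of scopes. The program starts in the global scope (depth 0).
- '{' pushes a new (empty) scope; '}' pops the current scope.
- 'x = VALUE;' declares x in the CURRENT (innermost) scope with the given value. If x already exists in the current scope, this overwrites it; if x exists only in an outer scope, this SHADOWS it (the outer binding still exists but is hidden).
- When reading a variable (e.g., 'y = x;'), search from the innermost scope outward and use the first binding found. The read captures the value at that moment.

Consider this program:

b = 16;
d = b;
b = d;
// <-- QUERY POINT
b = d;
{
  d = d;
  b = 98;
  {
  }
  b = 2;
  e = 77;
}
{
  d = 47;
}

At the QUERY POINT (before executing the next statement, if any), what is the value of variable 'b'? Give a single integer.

Step 1: declare b=16 at depth 0
Step 2: declare d=(read b)=16 at depth 0
Step 3: declare b=(read d)=16 at depth 0
Visible at query point: b=16 d=16

Answer: 16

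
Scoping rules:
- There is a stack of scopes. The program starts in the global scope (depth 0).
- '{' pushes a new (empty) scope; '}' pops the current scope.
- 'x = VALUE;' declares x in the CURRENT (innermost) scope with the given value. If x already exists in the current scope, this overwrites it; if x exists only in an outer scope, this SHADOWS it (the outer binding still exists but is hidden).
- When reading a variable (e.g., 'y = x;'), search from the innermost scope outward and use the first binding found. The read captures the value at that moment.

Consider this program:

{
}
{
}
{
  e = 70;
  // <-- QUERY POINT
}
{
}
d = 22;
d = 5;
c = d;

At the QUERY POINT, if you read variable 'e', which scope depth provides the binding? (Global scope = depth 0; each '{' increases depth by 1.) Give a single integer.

Answer: 1

Derivation:
Step 1: enter scope (depth=1)
Step 2: exit scope (depth=0)
Step 3: enter scope (depth=1)
Step 4: exit scope (depth=0)
Step 5: enter scope (depth=1)
Step 6: declare e=70 at depth 1
Visible at query point: e=70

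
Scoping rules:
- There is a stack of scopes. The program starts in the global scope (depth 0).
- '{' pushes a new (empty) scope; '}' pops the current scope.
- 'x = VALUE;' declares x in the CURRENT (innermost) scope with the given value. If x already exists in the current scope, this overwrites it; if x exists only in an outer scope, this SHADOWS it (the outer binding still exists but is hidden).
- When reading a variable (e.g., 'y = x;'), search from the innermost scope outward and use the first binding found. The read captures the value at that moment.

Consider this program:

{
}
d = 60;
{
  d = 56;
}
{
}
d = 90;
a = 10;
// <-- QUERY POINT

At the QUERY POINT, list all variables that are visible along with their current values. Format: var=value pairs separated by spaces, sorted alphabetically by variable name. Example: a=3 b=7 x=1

Step 1: enter scope (depth=1)
Step 2: exit scope (depth=0)
Step 3: declare d=60 at depth 0
Step 4: enter scope (depth=1)
Step 5: declare d=56 at depth 1
Step 6: exit scope (depth=0)
Step 7: enter scope (depth=1)
Step 8: exit scope (depth=0)
Step 9: declare d=90 at depth 0
Step 10: declare a=10 at depth 0
Visible at query point: a=10 d=90

Answer: a=10 d=90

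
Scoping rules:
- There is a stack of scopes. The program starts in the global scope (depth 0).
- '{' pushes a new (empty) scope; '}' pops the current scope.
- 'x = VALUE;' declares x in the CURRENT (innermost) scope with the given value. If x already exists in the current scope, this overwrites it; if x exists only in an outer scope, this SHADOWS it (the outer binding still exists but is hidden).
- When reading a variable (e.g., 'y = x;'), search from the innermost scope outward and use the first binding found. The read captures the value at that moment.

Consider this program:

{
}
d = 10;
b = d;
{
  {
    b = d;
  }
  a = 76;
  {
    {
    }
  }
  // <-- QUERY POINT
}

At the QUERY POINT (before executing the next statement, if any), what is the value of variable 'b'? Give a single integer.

Answer: 10

Derivation:
Step 1: enter scope (depth=1)
Step 2: exit scope (depth=0)
Step 3: declare d=10 at depth 0
Step 4: declare b=(read d)=10 at depth 0
Step 5: enter scope (depth=1)
Step 6: enter scope (depth=2)
Step 7: declare b=(read d)=10 at depth 2
Step 8: exit scope (depth=1)
Step 9: declare a=76 at depth 1
Step 10: enter scope (depth=2)
Step 11: enter scope (depth=3)
Step 12: exit scope (depth=2)
Step 13: exit scope (depth=1)
Visible at query point: a=76 b=10 d=10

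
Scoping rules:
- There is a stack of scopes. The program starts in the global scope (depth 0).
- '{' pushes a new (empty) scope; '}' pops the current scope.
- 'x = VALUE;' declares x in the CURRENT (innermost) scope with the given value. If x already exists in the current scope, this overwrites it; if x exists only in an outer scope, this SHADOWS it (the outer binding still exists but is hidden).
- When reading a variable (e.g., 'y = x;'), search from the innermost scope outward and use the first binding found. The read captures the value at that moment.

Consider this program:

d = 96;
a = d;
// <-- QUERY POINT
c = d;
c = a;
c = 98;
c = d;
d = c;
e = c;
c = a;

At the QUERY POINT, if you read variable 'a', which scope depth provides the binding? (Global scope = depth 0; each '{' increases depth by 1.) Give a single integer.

Step 1: declare d=96 at depth 0
Step 2: declare a=(read d)=96 at depth 0
Visible at query point: a=96 d=96

Answer: 0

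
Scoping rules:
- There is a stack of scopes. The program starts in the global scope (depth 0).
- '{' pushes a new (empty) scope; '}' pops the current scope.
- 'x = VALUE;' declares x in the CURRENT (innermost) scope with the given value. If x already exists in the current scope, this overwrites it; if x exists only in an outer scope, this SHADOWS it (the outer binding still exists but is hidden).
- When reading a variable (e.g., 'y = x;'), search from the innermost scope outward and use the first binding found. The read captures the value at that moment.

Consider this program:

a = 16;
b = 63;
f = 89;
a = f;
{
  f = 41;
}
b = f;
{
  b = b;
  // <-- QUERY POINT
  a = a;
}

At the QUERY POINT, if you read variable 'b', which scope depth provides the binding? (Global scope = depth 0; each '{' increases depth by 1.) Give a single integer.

Step 1: declare a=16 at depth 0
Step 2: declare b=63 at depth 0
Step 3: declare f=89 at depth 0
Step 4: declare a=(read f)=89 at depth 0
Step 5: enter scope (depth=1)
Step 6: declare f=41 at depth 1
Step 7: exit scope (depth=0)
Step 8: declare b=(read f)=89 at depth 0
Step 9: enter scope (depth=1)
Step 10: declare b=(read b)=89 at depth 1
Visible at query point: a=89 b=89 f=89

Answer: 1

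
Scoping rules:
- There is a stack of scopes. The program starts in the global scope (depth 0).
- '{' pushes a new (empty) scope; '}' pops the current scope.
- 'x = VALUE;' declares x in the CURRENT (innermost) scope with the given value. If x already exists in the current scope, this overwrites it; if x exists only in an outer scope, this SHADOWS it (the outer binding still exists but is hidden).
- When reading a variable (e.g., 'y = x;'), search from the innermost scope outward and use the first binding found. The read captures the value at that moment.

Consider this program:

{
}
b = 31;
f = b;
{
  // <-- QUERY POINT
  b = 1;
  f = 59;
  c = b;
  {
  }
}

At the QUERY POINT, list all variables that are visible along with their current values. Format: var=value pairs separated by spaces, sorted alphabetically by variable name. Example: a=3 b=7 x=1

Answer: b=31 f=31

Derivation:
Step 1: enter scope (depth=1)
Step 2: exit scope (depth=0)
Step 3: declare b=31 at depth 0
Step 4: declare f=(read b)=31 at depth 0
Step 5: enter scope (depth=1)
Visible at query point: b=31 f=31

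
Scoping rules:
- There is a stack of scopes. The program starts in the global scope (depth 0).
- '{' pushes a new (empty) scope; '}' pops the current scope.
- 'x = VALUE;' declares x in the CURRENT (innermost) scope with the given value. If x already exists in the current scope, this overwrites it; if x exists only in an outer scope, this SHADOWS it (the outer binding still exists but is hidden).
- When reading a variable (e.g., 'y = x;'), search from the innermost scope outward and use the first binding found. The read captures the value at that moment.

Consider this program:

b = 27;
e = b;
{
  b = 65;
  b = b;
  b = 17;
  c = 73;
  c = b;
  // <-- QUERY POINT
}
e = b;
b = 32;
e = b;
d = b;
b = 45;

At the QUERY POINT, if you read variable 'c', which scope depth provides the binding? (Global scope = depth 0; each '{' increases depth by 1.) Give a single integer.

Answer: 1

Derivation:
Step 1: declare b=27 at depth 0
Step 2: declare e=(read b)=27 at depth 0
Step 3: enter scope (depth=1)
Step 4: declare b=65 at depth 1
Step 5: declare b=(read b)=65 at depth 1
Step 6: declare b=17 at depth 1
Step 7: declare c=73 at depth 1
Step 8: declare c=(read b)=17 at depth 1
Visible at query point: b=17 c=17 e=27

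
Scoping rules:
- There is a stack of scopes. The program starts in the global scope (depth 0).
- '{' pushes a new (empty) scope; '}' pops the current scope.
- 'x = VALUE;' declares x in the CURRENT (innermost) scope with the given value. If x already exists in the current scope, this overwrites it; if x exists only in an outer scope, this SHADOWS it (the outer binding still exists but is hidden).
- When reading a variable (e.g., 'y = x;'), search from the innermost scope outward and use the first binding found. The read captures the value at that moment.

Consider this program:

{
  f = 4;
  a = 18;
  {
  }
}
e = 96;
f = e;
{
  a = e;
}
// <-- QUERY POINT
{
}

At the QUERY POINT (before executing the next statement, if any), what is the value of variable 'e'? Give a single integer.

Step 1: enter scope (depth=1)
Step 2: declare f=4 at depth 1
Step 3: declare a=18 at depth 1
Step 4: enter scope (depth=2)
Step 5: exit scope (depth=1)
Step 6: exit scope (depth=0)
Step 7: declare e=96 at depth 0
Step 8: declare f=(read e)=96 at depth 0
Step 9: enter scope (depth=1)
Step 10: declare a=(read e)=96 at depth 1
Step 11: exit scope (depth=0)
Visible at query point: e=96 f=96

Answer: 96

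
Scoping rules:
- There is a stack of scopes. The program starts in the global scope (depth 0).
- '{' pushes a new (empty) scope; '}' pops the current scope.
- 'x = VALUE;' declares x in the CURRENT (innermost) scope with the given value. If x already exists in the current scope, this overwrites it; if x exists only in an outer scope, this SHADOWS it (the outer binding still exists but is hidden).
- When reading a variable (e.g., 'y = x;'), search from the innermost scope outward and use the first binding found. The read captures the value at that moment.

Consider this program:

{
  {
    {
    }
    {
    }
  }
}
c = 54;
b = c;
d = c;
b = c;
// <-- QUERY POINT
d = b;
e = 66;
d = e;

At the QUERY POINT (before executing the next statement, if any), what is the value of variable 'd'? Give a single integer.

Answer: 54

Derivation:
Step 1: enter scope (depth=1)
Step 2: enter scope (depth=2)
Step 3: enter scope (depth=3)
Step 4: exit scope (depth=2)
Step 5: enter scope (depth=3)
Step 6: exit scope (depth=2)
Step 7: exit scope (depth=1)
Step 8: exit scope (depth=0)
Step 9: declare c=54 at depth 0
Step 10: declare b=(read c)=54 at depth 0
Step 11: declare d=(read c)=54 at depth 0
Step 12: declare b=(read c)=54 at depth 0
Visible at query point: b=54 c=54 d=54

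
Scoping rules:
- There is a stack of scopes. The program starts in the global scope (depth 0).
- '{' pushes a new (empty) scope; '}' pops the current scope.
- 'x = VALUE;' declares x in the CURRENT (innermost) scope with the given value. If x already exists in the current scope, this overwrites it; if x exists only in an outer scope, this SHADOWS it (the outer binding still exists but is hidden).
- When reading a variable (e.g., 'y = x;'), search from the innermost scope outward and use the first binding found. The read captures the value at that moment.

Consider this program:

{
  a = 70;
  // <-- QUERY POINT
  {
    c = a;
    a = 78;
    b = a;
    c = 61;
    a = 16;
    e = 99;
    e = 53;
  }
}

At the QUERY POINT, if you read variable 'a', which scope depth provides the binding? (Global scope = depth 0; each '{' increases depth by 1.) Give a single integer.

Step 1: enter scope (depth=1)
Step 2: declare a=70 at depth 1
Visible at query point: a=70

Answer: 1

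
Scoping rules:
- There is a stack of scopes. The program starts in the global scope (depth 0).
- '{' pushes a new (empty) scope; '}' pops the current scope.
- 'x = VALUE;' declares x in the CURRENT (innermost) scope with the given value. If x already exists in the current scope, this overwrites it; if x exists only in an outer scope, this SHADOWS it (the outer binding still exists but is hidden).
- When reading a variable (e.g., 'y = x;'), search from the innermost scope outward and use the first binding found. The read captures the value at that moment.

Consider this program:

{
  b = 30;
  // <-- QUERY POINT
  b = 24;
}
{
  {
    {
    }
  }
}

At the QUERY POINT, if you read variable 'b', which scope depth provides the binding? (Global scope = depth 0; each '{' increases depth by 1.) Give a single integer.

Answer: 1

Derivation:
Step 1: enter scope (depth=1)
Step 2: declare b=30 at depth 1
Visible at query point: b=30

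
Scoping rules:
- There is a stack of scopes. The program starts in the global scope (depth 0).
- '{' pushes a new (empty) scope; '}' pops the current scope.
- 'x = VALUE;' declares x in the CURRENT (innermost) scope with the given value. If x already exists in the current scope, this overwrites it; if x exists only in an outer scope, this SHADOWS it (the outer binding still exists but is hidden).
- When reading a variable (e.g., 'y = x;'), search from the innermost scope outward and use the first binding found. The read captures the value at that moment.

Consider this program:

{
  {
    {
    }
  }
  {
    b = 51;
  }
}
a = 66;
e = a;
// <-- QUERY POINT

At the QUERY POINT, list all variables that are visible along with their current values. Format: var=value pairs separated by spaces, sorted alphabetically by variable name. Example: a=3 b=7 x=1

Answer: a=66 e=66

Derivation:
Step 1: enter scope (depth=1)
Step 2: enter scope (depth=2)
Step 3: enter scope (depth=3)
Step 4: exit scope (depth=2)
Step 5: exit scope (depth=1)
Step 6: enter scope (depth=2)
Step 7: declare b=51 at depth 2
Step 8: exit scope (depth=1)
Step 9: exit scope (depth=0)
Step 10: declare a=66 at depth 0
Step 11: declare e=(read a)=66 at depth 0
Visible at query point: a=66 e=66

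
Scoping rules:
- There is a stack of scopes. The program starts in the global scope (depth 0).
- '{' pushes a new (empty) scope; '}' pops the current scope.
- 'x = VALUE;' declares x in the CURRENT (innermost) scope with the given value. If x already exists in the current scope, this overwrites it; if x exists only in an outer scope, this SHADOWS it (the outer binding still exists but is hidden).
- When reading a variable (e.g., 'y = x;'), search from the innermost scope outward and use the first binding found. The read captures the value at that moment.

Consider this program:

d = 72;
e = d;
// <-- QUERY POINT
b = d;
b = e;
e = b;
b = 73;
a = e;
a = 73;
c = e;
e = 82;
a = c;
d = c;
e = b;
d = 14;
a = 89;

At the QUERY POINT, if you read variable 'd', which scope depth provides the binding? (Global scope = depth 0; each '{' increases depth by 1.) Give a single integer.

Answer: 0

Derivation:
Step 1: declare d=72 at depth 0
Step 2: declare e=(read d)=72 at depth 0
Visible at query point: d=72 e=72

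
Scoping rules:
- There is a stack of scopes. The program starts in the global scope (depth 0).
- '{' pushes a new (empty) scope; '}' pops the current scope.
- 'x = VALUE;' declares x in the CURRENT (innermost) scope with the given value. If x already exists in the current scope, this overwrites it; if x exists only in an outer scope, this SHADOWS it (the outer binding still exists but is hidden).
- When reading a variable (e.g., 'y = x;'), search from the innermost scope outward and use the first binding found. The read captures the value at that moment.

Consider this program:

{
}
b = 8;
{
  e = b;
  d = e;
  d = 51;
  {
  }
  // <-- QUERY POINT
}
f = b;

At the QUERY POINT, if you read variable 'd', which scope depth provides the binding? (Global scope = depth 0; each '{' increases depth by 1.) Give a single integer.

Answer: 1

Derivation:
Step 1: enter scope (depth=1)
Step 2: exit scope (depth=0)
Step 3: declare b=8 at depth 0
Step 4: enter scope (depth=1)
Step 5: declare e=(read b)=8 at depth 1
Step 6: declare d=(read e)=8 at depth 1
Step 7: declare d=51 at depth 1
Step 8: enter scope (depth=2)
Step 9: exit scope (depth=1)
Visible at query point: b=8 d=51 e=8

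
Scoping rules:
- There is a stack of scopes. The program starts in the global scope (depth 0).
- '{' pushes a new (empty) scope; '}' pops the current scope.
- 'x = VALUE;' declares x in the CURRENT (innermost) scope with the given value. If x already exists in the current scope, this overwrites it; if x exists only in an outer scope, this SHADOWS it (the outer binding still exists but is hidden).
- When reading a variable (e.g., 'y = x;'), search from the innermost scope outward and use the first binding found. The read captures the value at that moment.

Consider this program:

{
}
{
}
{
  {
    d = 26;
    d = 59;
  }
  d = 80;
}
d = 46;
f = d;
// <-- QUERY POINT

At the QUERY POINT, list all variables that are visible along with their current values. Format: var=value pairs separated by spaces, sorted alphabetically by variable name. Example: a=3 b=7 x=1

Step 1: enter scope (depth=1)
Step 2: exit scope (depth=0)
Step 3: enter scope (depth=1)
Step 4: exit scope (depth=0)
Step 5: enter scope (depth=1)
Step 6: enter scope (depth=2)
Step 7: declare d=26 at depth 2
Step 8: declare d=59 at depth 2
Step 9: exit scope (depth=1)
Step 10: declare d=80 at depth 1
Step 11: exit scope (depth=0)
Step 12: declare d=46 at depth 0
Step 13: declare f=(read d)=46 at depth 0
Visible at query point: d=46 f=46

Answer: d=46 f=46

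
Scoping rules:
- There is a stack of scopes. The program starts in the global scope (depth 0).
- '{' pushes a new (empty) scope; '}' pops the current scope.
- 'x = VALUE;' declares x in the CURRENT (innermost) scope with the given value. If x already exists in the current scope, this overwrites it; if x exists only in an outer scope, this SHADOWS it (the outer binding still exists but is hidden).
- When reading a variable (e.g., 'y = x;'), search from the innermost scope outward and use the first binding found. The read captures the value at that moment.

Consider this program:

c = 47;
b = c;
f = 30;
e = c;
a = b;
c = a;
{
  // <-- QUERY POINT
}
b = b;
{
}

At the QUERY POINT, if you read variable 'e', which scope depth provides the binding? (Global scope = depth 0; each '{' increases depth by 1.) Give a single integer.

Answer: 0

Derivation:
Step 1: declare c=47 at depth 0
Step 2: declare b=(read c)=47 at depth 0
Step 3: declare f=30 at depth 0
Step 4: declare e=(read c)=47 at depth 0
Step 5: declare a=(read b)=47 at depth 0
Step 6: declare c=(read a)=47 at depth 0
Step 7: enter scope (depth=1)
Visible at query point: a=47 b=47 c=47 e=47 f=30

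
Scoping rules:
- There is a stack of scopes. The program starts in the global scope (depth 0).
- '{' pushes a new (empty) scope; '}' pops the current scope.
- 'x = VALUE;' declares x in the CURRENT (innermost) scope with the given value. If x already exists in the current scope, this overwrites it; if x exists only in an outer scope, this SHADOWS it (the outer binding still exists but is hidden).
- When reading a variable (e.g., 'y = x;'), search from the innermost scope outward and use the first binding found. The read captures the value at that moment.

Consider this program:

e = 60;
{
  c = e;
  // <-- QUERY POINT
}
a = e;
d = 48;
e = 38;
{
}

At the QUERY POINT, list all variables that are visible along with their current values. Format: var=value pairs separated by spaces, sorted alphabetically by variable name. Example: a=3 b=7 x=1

Answer: c=60 e=60

Derivation:
Step 1: declare e=60 at depth 0
Step 2: enter scope (depth=1)
Step 3: declare c=(read e)=60 at depth 1
Visible at query point: c=60 e=60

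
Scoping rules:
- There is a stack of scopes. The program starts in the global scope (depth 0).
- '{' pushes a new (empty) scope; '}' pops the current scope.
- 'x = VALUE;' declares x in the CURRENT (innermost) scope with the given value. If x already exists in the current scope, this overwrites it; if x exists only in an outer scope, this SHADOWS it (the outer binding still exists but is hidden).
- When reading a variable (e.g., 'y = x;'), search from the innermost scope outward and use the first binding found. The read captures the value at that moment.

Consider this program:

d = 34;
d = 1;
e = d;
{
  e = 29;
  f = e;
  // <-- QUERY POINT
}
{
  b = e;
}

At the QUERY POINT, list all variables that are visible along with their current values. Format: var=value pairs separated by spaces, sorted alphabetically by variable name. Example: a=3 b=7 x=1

Answer: d=1 e=29 f=29

Derivation:
Step 1: declare d=34 at depth 0
Step 2: declare d=1 at depth 0
Step 3: declare e=(read d)=1 at depth 0
Step 4: enter scope (depth=1)
Step 5: declare e=29 at depth 1
Step 6: declare f=(read e)=29 at depth 1
Visible at query point: d=1 e=29 f=29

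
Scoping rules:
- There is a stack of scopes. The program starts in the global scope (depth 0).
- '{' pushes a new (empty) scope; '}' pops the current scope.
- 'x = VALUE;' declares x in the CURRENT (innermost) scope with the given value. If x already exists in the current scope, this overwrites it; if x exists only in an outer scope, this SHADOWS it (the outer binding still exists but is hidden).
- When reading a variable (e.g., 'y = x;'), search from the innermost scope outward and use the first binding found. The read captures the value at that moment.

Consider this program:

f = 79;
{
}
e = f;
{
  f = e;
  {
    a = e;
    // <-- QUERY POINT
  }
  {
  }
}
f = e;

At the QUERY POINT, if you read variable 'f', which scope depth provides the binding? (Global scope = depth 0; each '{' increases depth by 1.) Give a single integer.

Answer: 1

Derivation:
Step 1: declare f=79 at depth 0
Step 2: enter scope (depth=1)
Step 3: exit scope (depth=0)
Step 4: declare e=(read f)=79 at depth 0
Step 5: enter scope (depth=1)
Step 6: declare f=(read e)=79 at depth 1
Step 7: enter scope (depth=2)
Step 8: declare a=(read e)=79 at depth 2
Visible at query point: a=79 e=79 f=79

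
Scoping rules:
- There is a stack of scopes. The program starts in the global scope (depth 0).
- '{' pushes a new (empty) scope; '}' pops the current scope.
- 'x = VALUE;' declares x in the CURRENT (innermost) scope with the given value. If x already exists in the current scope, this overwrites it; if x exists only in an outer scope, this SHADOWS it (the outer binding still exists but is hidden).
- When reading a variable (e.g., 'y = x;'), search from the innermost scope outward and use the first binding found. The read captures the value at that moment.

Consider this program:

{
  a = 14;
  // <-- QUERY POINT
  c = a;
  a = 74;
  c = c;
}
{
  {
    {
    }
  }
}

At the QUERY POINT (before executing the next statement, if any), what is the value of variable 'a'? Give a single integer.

Step 1: enter scope (depth=1)
Step 2: declare a=14 at depth 1
Visible at query point: a=14

Answer: 14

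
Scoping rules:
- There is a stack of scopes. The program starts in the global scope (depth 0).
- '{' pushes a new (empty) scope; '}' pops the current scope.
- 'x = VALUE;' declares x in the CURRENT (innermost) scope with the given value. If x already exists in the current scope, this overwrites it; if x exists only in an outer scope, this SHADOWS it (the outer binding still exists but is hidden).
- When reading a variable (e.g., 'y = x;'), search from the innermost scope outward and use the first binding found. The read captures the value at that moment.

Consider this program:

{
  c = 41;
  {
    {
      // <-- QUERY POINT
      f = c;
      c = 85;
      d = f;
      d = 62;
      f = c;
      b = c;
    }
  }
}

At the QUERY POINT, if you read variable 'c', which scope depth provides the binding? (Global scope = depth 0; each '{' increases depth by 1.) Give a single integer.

Answer: 1

Derivation:
Step 1: enter scope (depth=1)
Step 2: declare c=41 at depth 1
Step 3: enter scope (depth=2)
Step 4: enter scope (depth=3)
Visible at query point: c=41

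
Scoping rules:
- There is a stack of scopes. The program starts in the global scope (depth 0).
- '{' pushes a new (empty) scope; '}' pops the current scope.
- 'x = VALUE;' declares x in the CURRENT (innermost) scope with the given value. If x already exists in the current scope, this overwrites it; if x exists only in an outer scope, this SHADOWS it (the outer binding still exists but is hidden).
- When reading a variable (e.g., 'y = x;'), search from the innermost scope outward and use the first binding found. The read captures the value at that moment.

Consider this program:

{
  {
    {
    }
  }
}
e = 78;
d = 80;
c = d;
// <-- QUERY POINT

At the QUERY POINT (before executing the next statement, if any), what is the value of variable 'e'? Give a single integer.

Answer: 78

Derivation:
Step 1: enter scope (depth=1)
Step 2: enter scope (depth=2)
Step 3: enter scope (depth=3)
Step 4: exit scope (depth=2)
Step 5: exit scope (depth=1)
Step 6: exit scope (depth=0)
Step 7: declare e=78 at depth 0
Step 8: declare d=80 at depth 0
Step 9: declare c=(read d)=80 at depth 0
Visible at query point: c=80 d=80 e=78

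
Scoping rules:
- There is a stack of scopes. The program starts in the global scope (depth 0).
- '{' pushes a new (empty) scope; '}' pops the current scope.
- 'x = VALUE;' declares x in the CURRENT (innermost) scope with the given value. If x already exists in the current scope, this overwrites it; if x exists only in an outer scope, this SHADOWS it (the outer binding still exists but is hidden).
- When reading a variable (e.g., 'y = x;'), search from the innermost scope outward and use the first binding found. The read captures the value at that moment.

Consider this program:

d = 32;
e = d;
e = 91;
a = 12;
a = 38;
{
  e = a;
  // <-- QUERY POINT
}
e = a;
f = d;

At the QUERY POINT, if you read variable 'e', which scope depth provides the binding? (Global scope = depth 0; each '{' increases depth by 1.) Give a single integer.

Answer: 1

Derivation:
Step 1: declare d=32 at depth 0
Step 2: declare e=(read d)=32 at depth 0
Step 3: declare e=91 at depth 0
Step 4: declare a=12 at depth 0
Step 5: declare a=38 at depth 0
Step 6: enter scope (depth=1)
Step 7: declare e=(read a)=38 at depth 1
Visible at query point: a=38 d=32 e=38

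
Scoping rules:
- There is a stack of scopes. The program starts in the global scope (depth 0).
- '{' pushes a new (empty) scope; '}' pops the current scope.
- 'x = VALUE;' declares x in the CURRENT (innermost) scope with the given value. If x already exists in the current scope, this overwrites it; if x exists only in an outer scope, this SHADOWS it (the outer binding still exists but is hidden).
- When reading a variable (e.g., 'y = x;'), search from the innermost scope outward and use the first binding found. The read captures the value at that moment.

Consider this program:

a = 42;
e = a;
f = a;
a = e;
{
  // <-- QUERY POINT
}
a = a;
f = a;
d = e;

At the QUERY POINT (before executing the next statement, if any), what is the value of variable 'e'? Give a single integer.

Step 1: declare a=42 at depth 0
Step 2: declare e=(read a)=42 at depth 0
Step 3: declare f=(read a)=42 at depth 0
Step 4: declare a=(read e)=42 at depth 0
Step 5: enter scope (depth=1)
Visible at query point: a=42 e=42 f=42

Answer: 42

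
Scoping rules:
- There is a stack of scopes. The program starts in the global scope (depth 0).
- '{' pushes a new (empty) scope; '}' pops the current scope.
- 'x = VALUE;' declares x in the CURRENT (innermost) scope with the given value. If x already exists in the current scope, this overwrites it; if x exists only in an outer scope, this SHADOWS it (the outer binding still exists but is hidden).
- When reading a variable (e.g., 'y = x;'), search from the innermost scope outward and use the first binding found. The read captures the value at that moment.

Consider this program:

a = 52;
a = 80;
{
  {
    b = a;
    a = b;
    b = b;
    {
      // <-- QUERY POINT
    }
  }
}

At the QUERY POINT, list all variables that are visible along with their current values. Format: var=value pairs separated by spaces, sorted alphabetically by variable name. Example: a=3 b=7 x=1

Step 1: declare a=52 at depth 0
Step 2: declare a=80 at depth 0
Step 3: enter scope (depth=1)
Step 4: enter scope (depth=2)
Step 5: declare b=(read a)=80 at depth 2
Step 6: declare a=(read b)=80 at depth 2
Step 7: declare b=(read b)=80 at depth 2
Step 8: enter scope (depth=3)
Visible at query point: a=80 b=80

Answer: a=80 b=80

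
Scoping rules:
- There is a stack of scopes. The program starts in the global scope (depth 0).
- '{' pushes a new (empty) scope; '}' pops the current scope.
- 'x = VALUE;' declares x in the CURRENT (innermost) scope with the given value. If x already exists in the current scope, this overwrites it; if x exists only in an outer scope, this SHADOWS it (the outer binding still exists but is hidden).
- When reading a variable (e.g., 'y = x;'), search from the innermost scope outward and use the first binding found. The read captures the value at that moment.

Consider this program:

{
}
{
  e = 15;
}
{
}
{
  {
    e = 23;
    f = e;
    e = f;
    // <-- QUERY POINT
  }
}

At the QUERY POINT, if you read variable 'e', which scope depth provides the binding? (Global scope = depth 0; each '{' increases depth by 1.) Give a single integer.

Answer: 2

Derivation:
Step 1: enter scope (depth=1)
Step 2: exit scope (depth=0)
Step 3: enter scope (depth=1)
Step 4: declare e=15 at depth 1
Step 5: exit scope (depth=0)
Step 6: enter scope (depth=1)
Step 7: exit scope (depth=0)
Step 8: enter scope (depth=1)
Step 9: enter scope (depth=2)
Step 10: declare e=23 at depth 2
Step 11: declare f=(read e)=23 at depth 2
Step 12: declare e=(read f)=23 at depth 2
Visible at query point: e=23 f=23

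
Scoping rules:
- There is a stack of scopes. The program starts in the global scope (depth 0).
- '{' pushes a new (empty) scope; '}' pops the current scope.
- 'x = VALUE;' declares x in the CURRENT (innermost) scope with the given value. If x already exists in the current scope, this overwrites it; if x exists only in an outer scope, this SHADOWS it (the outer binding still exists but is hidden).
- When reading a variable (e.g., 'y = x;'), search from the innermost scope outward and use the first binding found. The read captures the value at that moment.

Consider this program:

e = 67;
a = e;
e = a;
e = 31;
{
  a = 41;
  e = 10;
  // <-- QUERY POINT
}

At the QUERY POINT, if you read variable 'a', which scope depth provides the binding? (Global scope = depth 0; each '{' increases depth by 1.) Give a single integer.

Answer: 1

Derivation:
Step 1: declare e=67 at depth 0
Step 2: declare a=(read e)=67 at depth 0
Step 3: declare e=(read a)=67 at depth 0
Step 4: declare e=31 at depth 0
Step 5: enter scope (depth=1)
Step 6: declare a=41 at depth 1
Step 7: declare e=10 at depth 1
Visible at query point: a=41 e=10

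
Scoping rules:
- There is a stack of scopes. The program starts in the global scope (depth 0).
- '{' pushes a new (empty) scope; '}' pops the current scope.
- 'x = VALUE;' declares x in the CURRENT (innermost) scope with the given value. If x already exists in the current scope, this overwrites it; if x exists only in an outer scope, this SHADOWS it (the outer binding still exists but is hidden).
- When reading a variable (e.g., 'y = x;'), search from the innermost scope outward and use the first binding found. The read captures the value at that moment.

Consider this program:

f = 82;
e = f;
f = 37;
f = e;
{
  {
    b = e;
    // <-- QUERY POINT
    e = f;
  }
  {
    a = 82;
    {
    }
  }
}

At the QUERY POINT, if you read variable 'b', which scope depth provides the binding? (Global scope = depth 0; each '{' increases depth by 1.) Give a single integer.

Step 1: declare f=82 at depth 0
Step 2: declare e=(read f)=82 at depth 0
Step 3: declare f=37 at depth 0
Step 4: declare f=(read e)=82 at depth 0
Step 5: enter scope (depth=1)
Step 6: enter scope (depth=2)
Step 7: declare b=(read e)=82 at depth 2
Visible at query point: b=82 e=82 f=82

Answer: 2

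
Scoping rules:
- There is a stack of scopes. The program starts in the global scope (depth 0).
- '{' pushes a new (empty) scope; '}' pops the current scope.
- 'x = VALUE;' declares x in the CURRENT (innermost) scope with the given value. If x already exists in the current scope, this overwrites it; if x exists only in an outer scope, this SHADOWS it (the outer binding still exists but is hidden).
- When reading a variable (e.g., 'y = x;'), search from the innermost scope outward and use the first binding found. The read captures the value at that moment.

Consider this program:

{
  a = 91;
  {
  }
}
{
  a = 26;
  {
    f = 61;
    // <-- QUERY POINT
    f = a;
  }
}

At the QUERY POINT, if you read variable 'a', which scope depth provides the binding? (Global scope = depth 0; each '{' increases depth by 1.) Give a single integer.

Answer: 1

Derivation:
Step 1: enter scope (depth=1)
Step 2: declare a=91 at depth 1
Step 3: enter scope (depth=2)
Step 4: exit scope (depth=1)
Step 5: exit scope (depth=0)
Step 6: enter scope (depth=1)
Step 7: declare a=26 at depth 1
Step 8: enter scope (depth=2)
Step 9: declare f=61 at depth 2
Visible at query point: a=26 f=61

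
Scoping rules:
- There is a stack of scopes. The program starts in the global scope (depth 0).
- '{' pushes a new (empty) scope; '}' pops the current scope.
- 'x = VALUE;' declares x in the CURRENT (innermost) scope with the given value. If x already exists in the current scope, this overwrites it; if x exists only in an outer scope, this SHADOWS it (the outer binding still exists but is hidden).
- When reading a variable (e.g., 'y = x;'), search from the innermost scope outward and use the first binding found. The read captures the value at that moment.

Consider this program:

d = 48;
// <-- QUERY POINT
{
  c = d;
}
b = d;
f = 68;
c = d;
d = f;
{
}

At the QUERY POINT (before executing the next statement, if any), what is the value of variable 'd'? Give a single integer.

Answer: 48

Derivation:
Step 1: declare d=48 at depth 0
Visible at query point: d=48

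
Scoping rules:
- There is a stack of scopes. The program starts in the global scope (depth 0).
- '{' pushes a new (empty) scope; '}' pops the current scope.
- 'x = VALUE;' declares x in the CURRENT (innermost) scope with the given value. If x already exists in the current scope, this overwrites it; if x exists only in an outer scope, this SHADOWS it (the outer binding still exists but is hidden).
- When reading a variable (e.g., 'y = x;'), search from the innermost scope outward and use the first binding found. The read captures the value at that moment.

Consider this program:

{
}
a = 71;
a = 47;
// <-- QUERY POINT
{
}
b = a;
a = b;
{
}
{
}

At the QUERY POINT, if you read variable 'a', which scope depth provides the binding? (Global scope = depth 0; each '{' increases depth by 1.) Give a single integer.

Answer: 0

Derivation:
Step 1: enter scope (depth=1)
Step 2: exit scope (depth=0)
Step 3: declare a=71 at depth 0
Step 4: declare a=47 at depth 0
Visible at query point: a=47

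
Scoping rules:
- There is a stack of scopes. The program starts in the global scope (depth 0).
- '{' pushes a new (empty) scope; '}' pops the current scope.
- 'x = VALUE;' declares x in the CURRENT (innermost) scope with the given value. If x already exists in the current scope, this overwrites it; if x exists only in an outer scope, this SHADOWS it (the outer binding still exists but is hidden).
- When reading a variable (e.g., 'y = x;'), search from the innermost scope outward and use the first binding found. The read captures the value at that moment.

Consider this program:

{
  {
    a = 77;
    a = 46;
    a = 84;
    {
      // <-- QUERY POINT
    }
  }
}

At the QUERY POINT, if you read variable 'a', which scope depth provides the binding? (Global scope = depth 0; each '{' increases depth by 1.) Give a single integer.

Step 1: enter scope (depth=1)
Step 2: enter scope (depth=2)
Step 3: declare a=77 at depth 2
Step 4: declare a=46 at depth 2
Step 5: declare a=84 at depth 2
Step 6: enter scope (depth=3)
Visible at query point: a=84

Answer: 2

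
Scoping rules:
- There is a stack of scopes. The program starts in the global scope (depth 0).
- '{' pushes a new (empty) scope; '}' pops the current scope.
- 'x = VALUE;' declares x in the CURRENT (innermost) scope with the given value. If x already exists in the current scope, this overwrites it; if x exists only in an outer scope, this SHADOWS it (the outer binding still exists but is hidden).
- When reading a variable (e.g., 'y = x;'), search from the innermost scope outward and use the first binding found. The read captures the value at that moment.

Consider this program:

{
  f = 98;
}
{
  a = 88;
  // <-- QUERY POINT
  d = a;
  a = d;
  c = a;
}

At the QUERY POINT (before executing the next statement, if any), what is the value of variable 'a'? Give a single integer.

Answer: 88

Derivation:
Step 1: enter scope (depth=1)
Step 2: declare f=98 at depth 1
Step 3: exit scope (depth=0)
Step 4: enter scope (depth=1)
Step 5: declare a=88 at depth 1
Visible at query point: a=88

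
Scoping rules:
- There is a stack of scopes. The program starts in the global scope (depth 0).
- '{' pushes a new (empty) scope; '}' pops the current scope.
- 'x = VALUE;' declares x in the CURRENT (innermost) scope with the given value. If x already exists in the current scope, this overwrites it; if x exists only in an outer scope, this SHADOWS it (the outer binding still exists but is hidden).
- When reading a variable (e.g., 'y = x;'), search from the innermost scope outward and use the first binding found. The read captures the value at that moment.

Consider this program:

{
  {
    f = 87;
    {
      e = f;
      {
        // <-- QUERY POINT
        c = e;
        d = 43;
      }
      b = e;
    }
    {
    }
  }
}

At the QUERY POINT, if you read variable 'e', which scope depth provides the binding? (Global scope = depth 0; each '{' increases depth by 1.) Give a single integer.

Answer: 3

Derivation:
Step 1: enter scope (depth=1)
Step 2: enter scope (depth=2)
Step 3: declare f=87 at depth 2
Step 4: enter scope (depth=3)
Step 5: declare e=(read f)=87 at depth 3
Step 6: enter scope (depth=4)
Visible at query point: e=87 f=87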